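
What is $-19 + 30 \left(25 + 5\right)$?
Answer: $881$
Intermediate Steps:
$-19 + 30 \left(25 + 5\right) = -19 + 30 \cdot 30 = -19 + 900 = 881$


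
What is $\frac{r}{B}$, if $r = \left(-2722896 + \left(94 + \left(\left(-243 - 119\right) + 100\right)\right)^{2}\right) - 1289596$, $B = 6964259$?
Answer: $- \frac{3984268}{6964259} \approx -0.5721$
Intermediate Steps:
$r = -3984268$ ($r = \left(-2722896 + \left(94 + \left(-362 + 100\right)\right)^{2}\right) - 1289596 = \left(-2722896 + \left(94 - 262\right)^{2}\right) - 1289596 = \left(-2722896 + \left(-168\right)^{2}\right) - 1289596 = \left(-2722896 + 28224\right) - 1289596 = -2694672 - 1289596 = -3984268$)
$\frac{r}{B} = - \frac{3984268}{6964259}$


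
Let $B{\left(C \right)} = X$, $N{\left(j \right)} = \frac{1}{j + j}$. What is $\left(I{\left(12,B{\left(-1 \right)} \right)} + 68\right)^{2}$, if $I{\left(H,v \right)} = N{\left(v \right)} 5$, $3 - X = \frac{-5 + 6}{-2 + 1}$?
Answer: $\frac{301401}{64} \approx 4709.4$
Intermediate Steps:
$N{\left(j \right)} = \frac{1}{2 j}$
$X = 4$ ($X = 3 - \frac{-5 + 6}{-2 + 1} = 3 - 1 \frac{1}{-1} = 3 - 1 \left(-1\right) = 3 - -1 = 3 + 1 = 4$)
$B{\left(C \right)} = 4$
$I{\left(H,v \right)} = \frac{5}{2 v}$ ($I{\left(H,v \right)} = \frac{1}{2 v} 5 = \frac{5}{2 v}$)
$\left(I{\left(12,B{\left(-1 \right)} \right)} + 68\right)^{2} = \left(\frac{5}{2 \cdot 4} + 68\right)^{2} = \left(\frac{5}{2} \cdot \frac{1}{4} + 68\right)^{2} = \left(\frac{5}{8} + 68\right)^{2} = \left(\frac{549}{8}\right)^{2} = \frac{301401}{64}$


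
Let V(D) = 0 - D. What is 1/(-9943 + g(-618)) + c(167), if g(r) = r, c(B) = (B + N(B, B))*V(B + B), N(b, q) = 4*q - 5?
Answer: -2927720421/10561 ≈ -2.7722e+5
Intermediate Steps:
N(b, q) = -5 + 4*q
V(D) = -D
c(B) = -2*B*(-5 + 5*B) (c(B) = (B + (-5 + 4*B))*(-(B + B)) = (-5 + 5*B)*(-2*B) = -2*B*(-5 + 5*B))
1/(-9943 + g(-618)) + c(167) = 1/(-9943 - 618) + 10*167*(1 - 1*167) = 1/(-10561) + 10*167*(1 - 167) = -1/10561 + 10*167*(-166) = -1/10561 - 277220 = -2927720421/10561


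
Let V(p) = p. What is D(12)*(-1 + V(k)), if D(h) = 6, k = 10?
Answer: 54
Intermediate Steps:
D(12)*(-1 + V(k)) = 6*(-1 + 10) = 6*9 = 54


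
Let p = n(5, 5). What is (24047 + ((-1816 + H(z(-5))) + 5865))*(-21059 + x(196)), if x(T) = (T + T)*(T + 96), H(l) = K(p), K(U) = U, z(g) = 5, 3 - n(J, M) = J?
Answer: 2624120070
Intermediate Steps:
n(J, M) = 3 - J
p = -2 (p = 3 - 1*5 = 3 - 5 = -2)
H(l) = -2
x(T) = 2*T*(96 + T) (x(T) = (2*T)*(96 + T) = 2*T*(96 + T))
(24047 + ((-1816 + H(z(-5))) + 5865))*(-21059 + x(196)) = (24047 + ((-1816 - 2) + 5865))*(-21059 + 2*196*(96 + 196)) = (24047 + (-1818 + 5865))*(-21059 + 2*196*292) = (24047 + 4047)*(-21059 + 114464) = 28094*93405 = 2624120070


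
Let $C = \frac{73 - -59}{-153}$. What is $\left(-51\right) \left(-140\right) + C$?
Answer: $\frac{364096}{51} \approx 7139.1$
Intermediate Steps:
$C = - \frac{44}{51}$ ($C = \left(73 + 59\right) \left(- \frac{1}{153}\right) = 132 \left(- \frac{1}{153}\right) = - \frac{44}{51} \approx -0.86275$)
$\left(-51\right) \left(-140\right) + C = \left(-51\right) \left(-140\right) - \frac{44}{51} = 7140 - \frac{44}{51} = \frac{364096}{51}$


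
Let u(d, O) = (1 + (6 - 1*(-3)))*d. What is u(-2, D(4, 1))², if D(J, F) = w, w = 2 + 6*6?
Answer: 400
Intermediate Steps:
w = 38 (w = 2 + 36 = 38)
D(J, F) = 38
u(d, O) = 10*d (u(d, O) = (1 + (6 + 3))*d = (1 + 9)*d = 10*d)
u(-2, D(4, 1))² = (10*(-2))² = (-20)² = 400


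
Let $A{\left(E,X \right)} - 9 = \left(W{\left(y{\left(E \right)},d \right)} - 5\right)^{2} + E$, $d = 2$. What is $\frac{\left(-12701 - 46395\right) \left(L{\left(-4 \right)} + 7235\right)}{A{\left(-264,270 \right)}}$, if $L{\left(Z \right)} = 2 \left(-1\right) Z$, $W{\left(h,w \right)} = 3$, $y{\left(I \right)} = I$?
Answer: $\frac{428032328}{251} \approx 1.7053 \cdot 10^{6}$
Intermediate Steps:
$L{\left(Z \right)} = - 2 Z$
$A{\left(E,X \right)} = 13 + E$ ($A{\left(E,X \right)} = 9 + \left(\left(3 - 5\right)^{2} + E\right) = 9 + \left(\left(-2\right)^{2} + E\right) = 9 + \left(4 + E\right) = 13 + E$)
$\frac{\left(-12701 - 46395\right) \left(L{\left(-4 \right)} + 7235\right)}{A{\left(-264,270 \right)}} = \frac{\left(-12701 - 46395\right) \left(\left(-2\right) \left(-4\right) + 7235\right)}{13 - 264} = \frac{\left(-59096\right) \left(8 + 7235\right)}{-251} = \left(-59096\right) 7243 \left(- \frac{1}{251}\right) = \left(-428032328\right) \left(- \frac{1}{251}\right) = \frac{428032328}{251}$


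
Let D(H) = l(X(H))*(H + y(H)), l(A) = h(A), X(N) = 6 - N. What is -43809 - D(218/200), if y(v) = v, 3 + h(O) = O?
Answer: -219065819/5000 ≈ -43813.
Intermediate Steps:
h(O) = -3 + O
l(A) = -3 + A
D(H) = 2*H*(3 - H) (D(H) = (-3 + (6 - H))*(H + H) = (3 - H)*(2*H) = 2*H*(3 - H))
-43809 - D(218/200) = -43809 - 2*218/200*(3 - 218/200) = -43809 - 2*218*(1/200)*(3 - 218/200) = -43809 - 2*109*(3 - 1*109/100)/100 = -43809 - 2*109*(3 - 109/100)/100 = -43809 - 2*109*191/(100*100) = -43809 - 1*20819/5000 = -43809 - 20819/5000 = -219065819/5000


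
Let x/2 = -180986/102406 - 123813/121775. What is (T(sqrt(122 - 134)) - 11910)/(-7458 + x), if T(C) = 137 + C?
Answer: 73407543211225/46537178398078 - 6235245325*I*sqrt(3)/23268589199039 ≈ 1.5774 - 0.00046413*I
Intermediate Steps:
x = -34718764228/6235245325 (x = 2*(-180986/102406 - 123813/121775) = 2*(-180986*1/102406 - 123813*1/121775) = 2*(-90493/51203 - 123813/121775) = 2*(-17359382114/6235245325) = -34718764228/6235245325 ≈ -5.5681)
(T(sqrt(122 - 134)) - 11910)/(-7458 + x) = ((137 + sqrt(122 - 134)) - 11910)/(-7458 - 34718764228/6235245325) = ((137 + sqrt(-12)) - 11910)/(-46537178398078/6235245325) = ((137 + 2*I*sqrt(3)) - 11910)*(-6235245325/46537178398078) = (-11773 + 2*I*sqrt(3))*(-6235245325/46537178398078) = 73407543211225/46537178398078 - 6235245325*I*sqrt(3)/23268589199039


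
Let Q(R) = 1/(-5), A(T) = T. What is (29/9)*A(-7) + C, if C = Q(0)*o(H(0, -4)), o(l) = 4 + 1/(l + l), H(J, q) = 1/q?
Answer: -1033/45 ≈ -22.956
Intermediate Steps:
Q(R) = -⅕
o(l) = 4 + 1/(2*l)
C = -⅖ (C = -(4 + 1/(2*(1/(-4))))/5 = -(4 + 1/(2*(-¼)))/5 = -(4 + (½)*(-4))/5 = -(4 - 2)/5 = -⅕*2 = -⅖ ≈ -0.40000)
(29/9)*A(-7) + C = (29/9)*(-7) - ⅖ = -203/9 - ⅖ = -1033/45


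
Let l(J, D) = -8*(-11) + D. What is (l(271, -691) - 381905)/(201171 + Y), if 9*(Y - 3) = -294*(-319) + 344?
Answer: -860643/476174 ≈ -1.8074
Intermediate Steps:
l(J, D) = 88 + D
Y = 94157/9 (Y = 3 + (-294*(-319) + 344)/9 = 3 + (93786 + 344)/9 = 3 + (1/9)*94130 = 3 + 94130/9 = 94157/9 ≈ 10462.)
(l(271, -691) - 381905)/(201171 + Y) = ((88 - 691) - 381905)/(201171 + 94157/9) = (-603 - 381905)/(1904696/9) = -382508*9/1904696 = -860643/476174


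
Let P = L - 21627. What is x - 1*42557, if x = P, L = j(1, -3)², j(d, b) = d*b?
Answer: -64175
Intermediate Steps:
j(d, b) = b*d
L = 9 (L = (-3*1)² = (-3)² = 9)
P = -21618 (P = 9 - 21627 = -21618)
x = -21618
x - 1*42557 = -21618 - 1*42557 = -21618 - 42557 = -64175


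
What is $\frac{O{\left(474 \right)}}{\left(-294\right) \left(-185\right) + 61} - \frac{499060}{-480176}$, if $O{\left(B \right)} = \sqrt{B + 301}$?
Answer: $\frac{124765}{120044} + \frac{5 \sqrt{31}}{54451} \approx 1.0398$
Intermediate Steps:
$O{\left(B \right)} = \sqrt{301 + B}$
$\frac{O{\left(474 \right)}}{\left(-294\right) \left(-185\right) + 61} - \frac{499060}{-480176} = \frac{\sqrt{301 + 474}}{\left(-294\right) \left(-185\right) + 61} - \frac{499060}{-480176} = \frac{\sqrt{775}}{54390 + 61} - - \frac{124765}{120044} = \frac{5 \sqrt{31}}{54451} + \frac{124765}{120044} = \frac{124765}{120044} + \frac{5 \sqrt{31}}{54451}$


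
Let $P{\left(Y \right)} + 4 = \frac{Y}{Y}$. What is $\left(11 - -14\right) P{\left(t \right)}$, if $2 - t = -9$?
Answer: $-75$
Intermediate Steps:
$t = 11$ ($t = 2 - -9 = 2 + 9 = 11$)
$P{\left(Y \right)} = -3$ ($P{\left(Y \right)} = -4 + \frac{Y}{Y} = -4 + 1 = -3$)
$\left(11 - -14\right) P{\left(t \right)} = \left(11 - -14\right) \left(-3\right) = \left(11 + 14\right) \left(-3\right) = 25 \left(-3\right) = -75$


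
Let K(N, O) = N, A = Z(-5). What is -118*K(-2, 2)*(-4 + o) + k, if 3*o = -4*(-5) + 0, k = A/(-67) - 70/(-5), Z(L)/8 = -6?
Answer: 129454/201 ≈ 644.05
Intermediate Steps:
Z(L) = -48 (Z(L) = 8*(-6) = -48)
A = -48
k = 986/67 (k = -48/(-67) - 70/(-5) = -48*(-1/67) - 70*(-⅕) = 48/67 + 14 = 986/67 ≈ 14.716)
o = 20/3 (o = (-4*(-5) + 0)/3 = (20 + 0)/3 = (⅓)*20 = 20/3 ≈ 6.6667)
-118*K(-2, 2)*(-4 + o) + k = -(-236)*(-4 + 20/3) + 986/67 = -(-236)*8/3 + 986/67 = -118*(-16/3) + 986/67 = 1888/3 + 986/67 = 129454/201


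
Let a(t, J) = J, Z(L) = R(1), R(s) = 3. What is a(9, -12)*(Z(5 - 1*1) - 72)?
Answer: 828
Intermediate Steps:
Z(L) = 3
a(9, -12)*(Z(5 - 1*1) - 72) = -12*(3 - 72) = -12*(-69) = 828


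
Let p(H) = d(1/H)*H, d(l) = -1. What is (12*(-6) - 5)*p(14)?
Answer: 1078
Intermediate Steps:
p(H) = -H
(12*(-6) - 5)*p(14) = (12*(-6) - 5)*(-1*14) = (-72 - 5)*(-14) = -77*(-14) = 1078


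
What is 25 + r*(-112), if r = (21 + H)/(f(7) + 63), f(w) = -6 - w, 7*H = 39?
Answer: -863/25 ≈ -34.520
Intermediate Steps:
H = 39/7 (H = (⅐)*39 = 39/7 ≈ 5.5714)
r = 93/175 (r = (21 + 39/7)/((-6 - 1*7) + 63) = 186/(7*((-6 - 7) + 63)) = 186/(7*(-13 + 63)) = (186/7)/50 = (186/7)*(1/50) = 93/175 ≈ 0.53143)
25 + r*(-112) = 25 + (93/175)*(-112) = 25 - 1488/25 = -863/25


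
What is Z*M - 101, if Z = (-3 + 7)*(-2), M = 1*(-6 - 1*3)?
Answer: -29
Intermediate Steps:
M = -9 (M = 1*(-6 - 3) = 1*(-9) = -9)
Z = -8 (Z = 4*(-2) = -8)
Z*M - 101 = -8*(-9) - 101 = 72 - 101 = -29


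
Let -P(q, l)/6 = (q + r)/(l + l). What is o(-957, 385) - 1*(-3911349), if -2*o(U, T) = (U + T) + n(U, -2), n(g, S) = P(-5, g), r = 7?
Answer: 1247811564/319 ≈ 3.9116e+6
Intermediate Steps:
P(q, l) = -3*(7 + q)/l (P(q, l) = -6*(q + 7)/(l + l) = -6*(7 + q)/(2*l) = -6*(7 + q)*1/(2*l) = -3*(7 + q)/l)
n(g, S) = -6/g (n(g, S) = 3*(-7 - 1*(-5))/g = 3*(-7 + 5)/g = 3*(-2)/g = -6/g)
o(U, T) = 3/U - T/2 - U/2 (o(U, T) = -((U + T) - 6/U)/2 = -((T + U) - 6/U)/2 = -(T + U - 6/U)/2 = 3/U - T/2 - U/2)
o(-957, 385) - 1*(-3911349) = (½)*(6 - 1*(-957)*(385 - 957))/(-957) - 1*(-3911349) = (½)*(-1/957)*(6 - 1*(-957)*(-572)) + 3911349 = (½)*(-1/957)*(6 - 547404) + 3911349 = (½)*(-1/957)*(-547398) + 3911349 = 91233/319 + 3911349 = 1247811564/319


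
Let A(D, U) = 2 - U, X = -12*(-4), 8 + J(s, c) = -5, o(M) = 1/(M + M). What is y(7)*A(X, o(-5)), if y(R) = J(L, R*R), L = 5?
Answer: -273/10 ≈ -27.300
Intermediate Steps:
o(M) = 1/(2*M)
J(s, c) = -13 (J(s, c) = -8 - 5 = -13)
y(R) = -13
X = 48
y(7)*A(X, o(-5)) = -13*(2 - 1/(2*(-5))) = -13*(2 - (-1)/(2*5)) = -13*(2 - 1*(-⅒)) = -13*(2 + ⅒) = -13*21/10 = -273/10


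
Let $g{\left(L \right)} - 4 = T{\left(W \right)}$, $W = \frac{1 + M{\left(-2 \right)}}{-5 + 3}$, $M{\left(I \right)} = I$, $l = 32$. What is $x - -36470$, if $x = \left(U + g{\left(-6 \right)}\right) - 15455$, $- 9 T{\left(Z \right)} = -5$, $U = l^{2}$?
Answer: $\frac{198392}{9} \approx 22044.0$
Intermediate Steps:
$W = \frac{1}{2}$ ($W = \frac{1 - 2}{-5 + 3} = - \frac{1}{-2} = \left(-1\right) \left(- \frac{1}{2}\right) = \frac{1}{2} \approx 0.5$)
$U = 1024$ ($U = 32^{2} = 1024$)
$T{\left(Z \right)} = \frac{5}{9}$ ($T{\left(Z \right)} = \left(- \frac{1}{9}\right) \left(-5\right) = \frac{5}{9}$)
$g{\left(L \right)} = \frac{41}{9}$ ($g{\left(L \right)} = 4 + \frac{5}{9} = \frac{41}{9}$)
$x = - \frac{129838}{9}$ ($x = \left(1024 + \frac{41}{9}\right) - 15455 = \frac{9257}{9} - 15455 = - \frac{129838}{9} \approx -14426.0$)
$x - -36470 = - \frac{129838}{9} - -36470 = - \frac{129838}{9} + 36470 = \frac{198392}{9}$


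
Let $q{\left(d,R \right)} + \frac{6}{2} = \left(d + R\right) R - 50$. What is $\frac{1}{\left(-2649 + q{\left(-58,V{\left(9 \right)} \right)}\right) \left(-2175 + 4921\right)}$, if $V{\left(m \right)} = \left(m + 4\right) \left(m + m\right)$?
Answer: $\frac{1}{105671572} \approx 9.4633 \cdot 10^{-9}$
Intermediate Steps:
$V{\left(m \right)} = 2 m \left(4 + m\right)$ ($V{\left(m \right)} = \left(4 + m\right) 2 m = 2 m \left(4 + m\right)$)
$q{\left(d,R \right)} = -53 + R \left(R + d\right)$ ($q{\left(d,R \right)} = -3 + \left(\left(d + R\right) R - 50\right) = -3 + \left(\left(R + d\right) R - 50\right) = -3 + \left(R \left(R + d\right) - 50\right) = -3 + \left(-50 + R \left(R + d\right)\right) = -53 + R \left(R + d\right)$)
$\frac{1}{\left(-2649 + q{\left(-58,V{\left(9 \right)} \right)}\right) \left(-2175 + 4921\right)} = \frac{1}{\left(-2649 + \left(-53 + \left(2 \cdot 9 \left(4 + 9\right)\right)^{2} + 2 \cdot 9 \left(4 + 9\right) \left(-58\right)\right)\right) \left(-2175 + 4921\right)} = \frac{1}{\left(-2649 + \left(-53 + \left(2 \cdot 9 \cdot 13\right)^{2} + 2 \cdot 9 \cdot 13 \left(-58\right)\right)\right) 2746} = \frac{1}{\left(-2649 + \left(-53 + 234^{2} + 234 \left(-58\right)\right)\right) 2746} = \frac{1}{\left(-2649 - -41131\right) 2746} = \frac{1}{\left(-2649 + 41131\right) 2746} = \frac{1}{38482 \cdot 2746} = \frac{1}{105671572}$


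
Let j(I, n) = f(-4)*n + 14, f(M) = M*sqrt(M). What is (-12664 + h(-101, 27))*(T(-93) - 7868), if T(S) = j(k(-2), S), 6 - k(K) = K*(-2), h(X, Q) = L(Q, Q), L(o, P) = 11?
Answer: 99376662 - 9413832*I ≈ 9.9377e+7 - 9.4138e+6*I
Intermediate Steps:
f(M) = M**(3/2)
h(X, Q) = 11
k(K) = 6 + 2*K (k(K) = 6 - K*(-2) = 6 - (-2)*K = 6 + 2*K)
j(I, n) = 14 - 8*I*n (j(I, n) = (-4)**(3/2)*n + 14 = (-8*I)*n + 14 = -8*I*n + 14 = 14 - 8*I*n)
T(S) = 14 - 8*I*S
(-12664 + h(-101, 27))*(T(-93) - 7868) = (-12664 + 11)*((14 - 8*I*(-93)) - 7868) = -12653*((14 + 744*I) - 7868) = -12653*(-7854 + 744*I) = 99376662 - 9413832*I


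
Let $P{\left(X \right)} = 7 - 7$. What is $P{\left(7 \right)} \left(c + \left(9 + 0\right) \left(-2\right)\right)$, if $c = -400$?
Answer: $0$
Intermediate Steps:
$P{\left(X \right)} = 0$ ($P{\left(X \right)} = 7 - 7 = 0$)
$P{\left(7 \right)} \left(c + \left(9 + 0\right) \left(-2\right)\right) = 0 \left(-400 + \left(9 + 0\right) \left(-2\right)\right) = 0 \left(-400 + 9 \left(-2\right)\right) = 0 \left(-400 - 18\right) = 0 \left(-418\right) = 0$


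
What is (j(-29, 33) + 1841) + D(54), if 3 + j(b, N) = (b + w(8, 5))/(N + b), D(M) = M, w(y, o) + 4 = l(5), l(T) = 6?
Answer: 7541/4 ≈ 1885.3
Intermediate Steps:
w(y, o) = 2 (w(y, o) = -4 + 6 = 2)
j(b, N) = -3 + (2 + b)/(N + b) (j(b, N) = -3 + (b + 2)/(N + b) = -3 + (2 + b)/(N + b))
(j(-29, 33) + 1841) + D(54) = ((2 - 3*33 - 2*(-29))/(33 - 29) + 1841) + 54 = ((2 - 99 + 58)/4 + 1841) + 54 = ((¼)*(-39) + 1841) + 54 = (-39/4 + 1841) + 54 = 7325/4 + 54 = 7541/4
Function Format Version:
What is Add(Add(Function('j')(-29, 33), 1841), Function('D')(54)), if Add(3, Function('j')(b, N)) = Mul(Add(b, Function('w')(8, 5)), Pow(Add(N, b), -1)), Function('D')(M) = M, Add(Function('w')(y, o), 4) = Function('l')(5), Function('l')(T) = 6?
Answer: Rational(7541, 4) ≈ 1885.3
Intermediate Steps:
Function('w')(y, o) = 2 (Function('w')(y, o) = Add(-4, 6) = 2)
Function('j')(b, N) = Add(-3, Mul(Pow(Add(N, b), -1), Add(2, b))) (Function('j')(b, N) = Add(-3, Mul(Add(b, 2), Pow(Add(N, b), -1))) = Add(-3, Mul(Add(2, b), Pow(Add(N, b), -1))) = Add(-3, Mul(Pow(Add(N, b), -1), Add(2, b))))
Add(Add(Function('j')(-29, 33), 1841), Function('D')(54)) = Add(Add(Mul(Pow(Add(33, -29), -1), Add(2, Mul(-3, 33), Mul(-2, -29))), 1841), 54) = Add(Add(Mul(Pow(4, -1), Add(2, -99, 58)), 1841), 54) = Add(Add(Mul(Rational(1, 4), -39), 1841), 54) = Add(Add(Rational(-39, 4), 1841), 54) = Add(Rational(7325, 4), 54) = Rational(7541, 4)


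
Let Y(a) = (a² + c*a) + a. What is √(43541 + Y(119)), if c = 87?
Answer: √68174 ≈ 261.10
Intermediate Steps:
Y(a) = a² + 88*a (Y(a) = (a² + 87*a) + a = a² + 88*a)
√(43541 + Y(119)) = √(43541 + 119*(88 + 119)) = √(43541 + 119*207) = √(43541 + 24633) = √68174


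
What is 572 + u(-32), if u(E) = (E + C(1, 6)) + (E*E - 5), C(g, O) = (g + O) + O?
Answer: 1572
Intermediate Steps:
C(g, O) = g + 2*O (C(g, O) = (O + g) + O = g + 2*O)
u(E) = 8 + E + E² (u(E) = (E + (1 + 2*6)) + (E*E - 5) = (E + (1 + 12)) + (E² - 5) = (E + 13) + (-5 + E²) = (13 + E) + (-5 + E²) = 8 + E + E²)
572 + u(-32) = 572 + (8 - 32 + (-32)²) = 572 + (8 - 32 + 1024) = 572 + 1000 = 1572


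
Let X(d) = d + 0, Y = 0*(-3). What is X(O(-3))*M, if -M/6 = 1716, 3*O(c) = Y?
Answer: 0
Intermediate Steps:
Y = 0
O(c) = 0 (O(c) = (⅓)*0 = 0)
X(d) = d
M = -10296 (M = -6*1716 = -10296)
X(O(-3))*M = 0*(-10296) = 0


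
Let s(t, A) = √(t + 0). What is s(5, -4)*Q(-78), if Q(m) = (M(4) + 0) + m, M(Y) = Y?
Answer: -74*√5 ≈ -165.47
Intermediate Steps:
s(t, A) = √t
Q(m) = 4 + m (Q(m) = (4 + 0) + m = 4 + m)
s(5, -4)*Q(-78) = √5*(4 - 78) = √5*(-74) = -74*√5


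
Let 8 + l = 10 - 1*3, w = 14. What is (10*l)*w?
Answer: -140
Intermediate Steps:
l = -1 (l = -8 + (10 - 1*3) = -8 + (10 - 3) = -8 + 7 = -1)
(10*l)*w = (10*(-1))*14 = -10*14 = -140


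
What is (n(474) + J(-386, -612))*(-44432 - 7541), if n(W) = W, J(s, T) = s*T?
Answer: -12302320938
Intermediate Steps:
J(s, T) = T*s
(n(474) + J(-386, -612))*(-44432 - 7541) = (474 - 612*(-386))*(-44432 - 7541) = (474 + 236232)*(-51973) = 236706*(-51973) = -12302320938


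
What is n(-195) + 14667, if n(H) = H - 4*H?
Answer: 15252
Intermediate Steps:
n(H) = -3*H
n(-195) + 14667 = -3*(-195) + 14667 = 585 + 14667 = 15252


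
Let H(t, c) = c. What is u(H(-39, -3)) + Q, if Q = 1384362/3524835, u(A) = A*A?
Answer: 11035959/1174945 ≈ 9.3927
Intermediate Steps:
u(A) = A²
Q = 461454/1174945 (Q = 1384362*(1/3524835) = 461454/1174945 ≈ 0.39275)
u(H(-39, -3)) + Q = (-3)² + 461454/1174945 = 9 + 461454/1174945 = 11035959/1174945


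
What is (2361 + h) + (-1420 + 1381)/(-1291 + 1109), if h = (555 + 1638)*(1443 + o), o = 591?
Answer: 62480925/14 ≈ 4.4629e+6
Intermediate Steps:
h = 4460562 (h = (555 + 1638)*(1443 + 591) = 2193*2034 = 4460562)
(2361 + h) + (-1420 + 1381)/(-1291 + 1109) = (2361 + 4460562) + (-1420 + 1381)/(-1291 + 1109) = 4462923 - 39/(-182) = 4462923 - 39*(-1/182) = 4462923 + 3/14 = 62480925/14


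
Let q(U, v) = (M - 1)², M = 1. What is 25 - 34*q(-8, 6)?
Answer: 25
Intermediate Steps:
q(U, v) = 0 (q(U, v) = (1 - 1)² = 0² = 0)
25 - 34*q(-8, 6) = 25 - 34*0 = 25 + 0 = 25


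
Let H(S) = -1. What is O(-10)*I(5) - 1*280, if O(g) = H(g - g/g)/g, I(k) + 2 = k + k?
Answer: -1396/5 ≈ -279.20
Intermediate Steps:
I(k) = -2 + 2*k (I(k) = -2 + (k + k) = -2 + 2*k)
O(g) = -1/g
O(-10)*I(5) - 1*280 = (-1/(-10))*(-2 + 2*5) - 1*280 = (-1*(-⅒))*(-2 + 10) - 280 = (⅒)*8 - 280 = ⅘ - 280 = -1396/5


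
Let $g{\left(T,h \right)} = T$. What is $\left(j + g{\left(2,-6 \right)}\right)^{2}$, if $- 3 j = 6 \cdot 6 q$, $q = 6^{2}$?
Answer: $184900$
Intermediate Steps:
$q = 36$
$j = -432$ ($j = - \frac{6 \cdot 6 \cdot 36}{3} = - \frac{36 \cdot 36}{3} = \left(- \frac{1}{3}\right) 1296 = -432$)
$\left(j + g{\left(2,-6 \right)}\right)^{2} = \left(-432 + 2\right)^{2} = \left(-430\right)^{2} = 184900$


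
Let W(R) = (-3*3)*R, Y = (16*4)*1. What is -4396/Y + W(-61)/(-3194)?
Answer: -1759495/25552 ≈ -68.859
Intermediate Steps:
Y = 64 (Y = 64*1 = 64)
W(R) = -9*R
-4396/Y + W(-61)/(-3194) = -4396/64 - 9*(-61)/(-3194) = -4396*1/64 + 549*(-1/3194) = -1099/16 - 549/3194 = -1759495/25552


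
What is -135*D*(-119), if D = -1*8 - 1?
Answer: -144585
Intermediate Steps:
D = -9 (D = -8 - 1 = -9)
-135*D*(-119) = -135*(-9)*(-119) = 1215*(-119) = -144585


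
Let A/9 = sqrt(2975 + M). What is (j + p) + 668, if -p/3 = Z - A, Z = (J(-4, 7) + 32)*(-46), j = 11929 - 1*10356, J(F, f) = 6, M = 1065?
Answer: 7485 + 54*sqrt(1010) ≈ 9201.1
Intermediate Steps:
j = 1573 (j = 11929 - 10356 = 1573)
Z = -1748 (Z = (6 + 32)*(-46) = 38*(-46) = -1748)
A = 18*sqrt(1010) (A = 9*sqrt(2975 + 1065) = 9*sqrt(4040) = 9*(2*sqrt(1010)) = 18*sqrt(1010) ≈ 572.05)
p = 5244 + 54*sqrt(1010) (p = -3*(-1748 - 18*sqrt(1010)) = 5244 + 54*sqrt(1010) ≈ 6960.1)
(j + p) + 668 = (1573 + (5244 + 54*sqrt(1010))) + 668 = (6817 + 54*sqrt(1010)) + 668 = 7485 + 54*sqrt(1010)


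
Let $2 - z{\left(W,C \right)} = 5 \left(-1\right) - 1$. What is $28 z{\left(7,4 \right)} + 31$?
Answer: $255$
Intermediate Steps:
$z{\left(W,C \right)} = 8$ ($z{\left(W,C \right)} = 2 - \left(5 \left(-1\right) - 1\right) = 2 - \left(-5 - 1\right) = 2 - -6 = 2 + 6 = 8$)
$28 z{\left(7,4 \right)} + 31 = 28 \cdot 8 + 31 = 224 + 31 = 255$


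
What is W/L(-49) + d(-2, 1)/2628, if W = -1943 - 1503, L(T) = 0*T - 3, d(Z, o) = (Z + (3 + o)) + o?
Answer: 335411/292 ≈ 1148.7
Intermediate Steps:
d(Z, o) = 3 + Z + 2*o (d(Z, o) = (3 + Z + o) + o = 3 + Z + 2*o)
L(T) = -3 (L(T) = 0 - 3 = -3)
W = -3446
W/L(-49) + d(-2, 1)/2628 = -3446/(-3) + (3 - 2 + 2*1)/2628 = -3446*(-⅓) + (3 - 2 + 2)*(1/2628) = 3446/3 + 3*(1/2628) = 3446/3 + 1/876 = 335411/292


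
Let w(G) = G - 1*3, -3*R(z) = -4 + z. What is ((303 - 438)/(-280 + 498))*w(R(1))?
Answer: 135/109 ≈ 1.2385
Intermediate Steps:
R(z) = 4/3 - z/3 (R(z) = -(-4 + z)/3 = 4/3 - z/3)
w(G) = -3 + G (w(G) = G - 3 = -3 + G)
((303 - 438)/(-280 + 498))*w(R(1)) = ((303 - 438)/(-280 + 498))*(-3 + (4/3 - ⅓*1)) = (-135/218)*(-3 + (4/3 - ⅓)) = (-135*1/218)*(-3 + 1) = -135/218*(-2) = 135/109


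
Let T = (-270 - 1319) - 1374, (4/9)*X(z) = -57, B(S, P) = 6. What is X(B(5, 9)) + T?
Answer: -12365/4 ≈ -3091.3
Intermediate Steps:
X(z) = -513/4 (X(z) = (9/4)*(-57) = -513/4)
T = -2963 (T = -1589 - 1374 = -2963)
X(B(5, 9)) + T = -513/4 - 2963 = -12365/4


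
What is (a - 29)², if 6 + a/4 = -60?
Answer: 85849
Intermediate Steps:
a = -264 (a = -24 + 4*(-60) = -24 - 240 = -264)
(a - 29)² = (-264 - 29)² = (-293)² = 85849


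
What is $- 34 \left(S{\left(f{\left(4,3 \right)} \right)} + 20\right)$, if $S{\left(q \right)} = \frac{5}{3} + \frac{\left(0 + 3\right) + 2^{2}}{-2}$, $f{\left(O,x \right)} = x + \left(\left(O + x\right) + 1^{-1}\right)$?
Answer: $- \frac{1853}{3} \approx -617.67$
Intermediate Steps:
$f{\left(O,x \right)} = 1 + O + 2 x$ ($f{\left(O,x \right)} = x + \left(\left(O + x\right) + 1\right) = x + \left(1 + O + x\right) = 1 + O + 2 x$)
$S{\left(q \right)} = - \frac{11}{6}$ ($S{\left(q \right)} = 5 \cdot \frac{1}{3} + \left(3 + 4\right) \left(- \frac{1}{2}\right) = \frac{5}{3} + 7 \left(- \frac{1}{2}\right) = \frac{5}{3} - \frac{7}{2} = - \frac{11}{6}$)
$- 34 \left(S{\left(f{\left(4,3 \right)} \right)} + 20\right) = - 34 \left(- \frac{11}{6} + 20\right) = \left(-34\right) \frac{109}{6} = - \frac{1853}{3}$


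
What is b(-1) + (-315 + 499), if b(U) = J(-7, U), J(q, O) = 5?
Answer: 189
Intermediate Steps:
b(U) = 5
b(-1) + (-315 + 499) = 5 + (-315 + 499) = 5 + 184 = 189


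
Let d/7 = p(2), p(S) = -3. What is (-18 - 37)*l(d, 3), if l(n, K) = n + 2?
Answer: 1045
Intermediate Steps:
d = -21 (d = 7*(-3) = -21)
l(n, K) = 2 + n
(-18 - 37)*l(d, 3) = (-18 - 37)*(2 - 21) = -55*(-19) = 1045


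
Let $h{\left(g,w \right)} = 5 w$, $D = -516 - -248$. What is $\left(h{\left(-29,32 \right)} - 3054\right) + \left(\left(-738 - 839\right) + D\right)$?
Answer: $-4739$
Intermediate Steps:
$D = -268$ ($D = -516 + 248 = -268$)
$\left(h{\left(-29,32 \right)} - 3054\right) + \left(\left(-738 - 839\right) + D\right) = \left(5 \cdot 32 - 3054\right) - 1845 = \left(160 - 3054\right) - 1845 = -2894 - 1845 = -4739$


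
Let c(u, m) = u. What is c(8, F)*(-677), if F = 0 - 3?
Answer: -5416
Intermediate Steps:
F = -3
c(8, F)*(-677) = 8*(-677) = -5416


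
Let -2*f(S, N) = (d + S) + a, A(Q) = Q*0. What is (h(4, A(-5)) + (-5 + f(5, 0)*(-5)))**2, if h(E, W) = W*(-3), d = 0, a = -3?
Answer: 0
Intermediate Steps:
A(Q) = 0
h(E, W) = -3*W
f(S, N) = 3/2 - S/2 (f(S, N) = -((0 + S) - 3)/2 = -(S - 3)/2 = -(-3 + S)/2 = 3/2 - S/2)
(h(4, A(-5)) + (-5 + f(5, 0)*(-5)))**2 = (-3*0 + (-5 + (3/2 - 1/2*5)*(-5)))**2 = (0 + (-5 + (3/2 - 5/2)*(-5)))**2 = (0 + (-5 - 1*(-5)))**2 = (0 + (-5 + 5))**2 = (0 + 0)**2 = 0**2 = 0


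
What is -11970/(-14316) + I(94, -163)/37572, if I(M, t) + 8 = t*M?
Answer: 1599115/3735283 ≈ 0.42811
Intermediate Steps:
I(M, t) = -8 + M*t (I(M, t) = -8 + t*M = -8 + M*t)
-11970/(-14316) + I(94, -163)/37572 = -11970/(-14316) + (-8 + 94*(-163))/37572 = -11970*(-1/14316) + (-8 - 15322)*(1/37572) = 1995/2386 - 15330*1/37572 = 1995/2386 - 2555/6262 = 1599115/3735283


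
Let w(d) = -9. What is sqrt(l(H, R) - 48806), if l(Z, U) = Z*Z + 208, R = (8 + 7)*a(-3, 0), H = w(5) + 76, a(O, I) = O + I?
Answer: 39*I*sqrt(29) ≈ 210.02*I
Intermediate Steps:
a(O, I) = I + O
H = 67 (H = -9 + 76 = 67)
R = -45 (R = (8 + 7)*(0 - 3) = 15*(-3) = -45)
l(Z, U) = 208 + Z**2 (l(Z, U) = Z**2 + 208 = 208 + Z**2)
sqrt(l(H, R) - 48806) = sqrt((208 + 67**2) - 48806) = sqrt((208 + 4489) - 48806) = sqrt(4697 - 48806) = sqrt(-44109) = 39*I*sqrt(29)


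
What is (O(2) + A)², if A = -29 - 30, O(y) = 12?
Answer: 2209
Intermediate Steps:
A = -59
(O(2) + A)² = (12 - 59)² = (-47)² = 2209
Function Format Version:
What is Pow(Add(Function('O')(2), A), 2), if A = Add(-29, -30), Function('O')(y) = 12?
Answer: 2209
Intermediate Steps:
A = -59
Pow(Add(Function('O')(2), A), 2) = Pow(Add(12, -59), 2) = Pow(-47, 2) = 2209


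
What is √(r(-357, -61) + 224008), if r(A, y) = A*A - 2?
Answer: √351455 ≈ 592.84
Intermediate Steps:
r(A, y) = -2 + A² (r(A, y) = A² - 2 = -2 + A²)
√(r(-357, -61) + 224008) = √((-2 + (-357)²) + 224008) = √((-2 + 127449) + 224008) = √(127447 + 224008) = √351455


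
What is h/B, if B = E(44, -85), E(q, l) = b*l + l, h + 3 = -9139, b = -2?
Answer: -9142/85 ≈ -107.55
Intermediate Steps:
h = -9142 (h = -3 - 9139 = -9142)
E(q, l) = -l (E(q, l) = -2*l + l = -l)
B = 85 (B = -1*(-85) = 85)
h/B = -9142/85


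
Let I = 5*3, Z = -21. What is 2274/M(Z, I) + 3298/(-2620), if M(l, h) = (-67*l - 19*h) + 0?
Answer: 188127/244970 ≈ 0.76796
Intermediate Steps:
I = 15
M(l, h) = -67*l - 19*h
2274/M(Z, I) + 3298/(-2620) = 2274/(-67*(-21) - 19*15) + 3298/(-2620) = 2274/(1407 - 285) + 3298*(-1/2620) = 2274/1122 - 1649/1310 = 2274*(1/1122) - 1649/1310 = 379/187 - 1649/1310 = 188127/244970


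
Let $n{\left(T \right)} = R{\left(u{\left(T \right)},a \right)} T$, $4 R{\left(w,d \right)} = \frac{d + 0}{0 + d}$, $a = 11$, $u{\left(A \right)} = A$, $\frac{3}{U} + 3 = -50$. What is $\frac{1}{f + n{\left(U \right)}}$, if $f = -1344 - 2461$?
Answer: $- \frac{212}{806663} \approx -0.00026281$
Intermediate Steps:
$U = - \frac{3}{53}$ ($U = \frac{3}{-3 - 50} = \frac{3}{-53} = 3 \left(- \frac{1}{53}\right) = - \frac{3}{53} \approx -0.056604$)
$f = -3805$ ($f = -1344 - 2461 = -3805$)
$R{\left(w,d \right)} = \frac{1}{4}$ ($R{\left(w,d \right)} = \frac{\frac{1}{0 + d} \left(d + 0\right)}{4} = \frac{\frac{1}{d} d}{4} = \frac{1}{4} \cdot 1 = \frac{1}{4}$)
$n{\left(T \right)} = \frac{T}{4}$
$\frac{1}{f + n{\left(U \right)}} = \frac{1}{-3805 + \frac{1}{4} \left(- \frac{3}{53}\right)} = \frac{1}{-3805 - \frac{3}{212}} = \frac{1}{- \frac{806663}{212}} = - \frac{212}{806663}$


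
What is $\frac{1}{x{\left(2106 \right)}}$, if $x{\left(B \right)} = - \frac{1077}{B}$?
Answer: $- \frac{702}{359} \approx -1.9554$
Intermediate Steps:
$\frac{1}{x{\left(2106 \right)}} = \frac{1}{\left(-1077\right) \frac{1}{2106}} = \frac{1}{- \frac{359}{702}} = - \frac{702}{359}$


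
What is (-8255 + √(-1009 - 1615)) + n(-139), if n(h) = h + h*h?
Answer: 10927 + 8*I*√41 ≈ 10927.0 + 51.225*I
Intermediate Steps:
n(h) = h + h²
(-8255 + √(-1009 - 1615)) + n(-139) = (-8255 + √(-1009 - 1615)) - 139*(1 - 139) = (-8255 + √(-2624)) - 139*(-138) = (-8255 + 8*I*√41) + 19182 = 10927 + 8*I*√41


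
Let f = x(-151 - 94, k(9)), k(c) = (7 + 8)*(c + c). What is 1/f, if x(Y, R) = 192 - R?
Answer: -1/78 ≈ -0.012821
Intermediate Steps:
k(c) = 30*c (k(c) = 15*(2*c) = 30*c)
f = -78 (f = 192 - 30*9 = 192 - 1*270 = 192 - 270 = -78)
1/f = 1/(-78) = -1/78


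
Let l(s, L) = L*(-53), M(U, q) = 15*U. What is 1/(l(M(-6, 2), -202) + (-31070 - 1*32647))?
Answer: -1/53011 ≈ -1.8864e-5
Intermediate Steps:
l(s, L) = -53*L
1/(l(M(-6, 2), -202) + (-31070 - 1*32647)) = 1/(-53*(-202) + (-31070 - 1*32647)) = 1/(10706 + (-31070 - 32647)) = 1/(10706 - 63717) = 1/(-53011) = -1/53011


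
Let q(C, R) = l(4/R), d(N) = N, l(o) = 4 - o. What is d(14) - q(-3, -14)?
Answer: 68/7 ≈ 9.7143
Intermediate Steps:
q(C, R) = 4 - 4/R
d(14) - q(-3, -14) = 14 - (4 - 4/(-14)) = 14 - (4 - 4*(-1/14)) = 14 - (4 + 2/7) = 14 - 1*30/7 = 14 - 30/7 = 68/7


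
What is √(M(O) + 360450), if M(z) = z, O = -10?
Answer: 2*√90110 ≈ 600.37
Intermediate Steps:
√(M(O) + 360450) = √(-10 + 360450) = √360440 = 2*√90110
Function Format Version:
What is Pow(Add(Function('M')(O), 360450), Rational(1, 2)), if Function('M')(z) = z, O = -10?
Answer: Mul(2, Pow(90110, Rational(1, 2))) ≈ 600.37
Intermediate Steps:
Pow(Add(Function('M')(O), 360450), Rational(1, 2)) = Pow(Add(-10, 360450), Rational(1, 2)) = Pow(360440, Rational(1, 2)) = Mul(2, Pow(90110, Rational(1, 2)))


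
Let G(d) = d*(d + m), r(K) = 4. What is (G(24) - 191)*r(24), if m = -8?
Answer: 772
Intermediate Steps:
G(d) = d*(-8 + d) (G(d) = d*(d - 8) = d*(-8 + d))
(G(24) - 191)*r(24) = (24*(-8 + 24) - 191)*4 = (24*16 - 191)*4 = (384 - 191)*4 = 193*4 = 772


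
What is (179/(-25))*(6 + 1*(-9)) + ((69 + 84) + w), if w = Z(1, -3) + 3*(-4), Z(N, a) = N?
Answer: 4087/25 ≈ 163.48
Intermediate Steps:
w = -11 (w = 1 + 3*(-4) = 1 - 12 = -11)
(179/(-25))*(6 + 1*(-9)) + ((69 + 84) + w) = (179/(-25))*(6 + 1*(-9)) + ((69 + 84) - 11) = (179*(-1/25))*(6 - 9) + (153 - 11) = -179/25*(-3) + 142 = 537/25 + 142 = 4087/25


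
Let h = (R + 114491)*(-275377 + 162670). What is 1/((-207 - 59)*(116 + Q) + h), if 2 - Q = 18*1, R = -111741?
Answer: -1/309970850 ≈ -3.2261e-9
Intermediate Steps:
Q = -16 (Q = 2 - 18 = -16)
h = -309944250 (h = (-111741 + 114491)*(-275377 + 162670) = 2750*(-112707) = -309944250)
1/((-207 - 59)*(116 + Q) + h) = 1/((-207 - 59)*(116 - 16) - 309944250) = 1/(-266*100 - 309944250) = 1/(-26600 - 309944250) = 1/(-309970850) = -1/309970850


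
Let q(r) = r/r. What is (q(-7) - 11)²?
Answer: 100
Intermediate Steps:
q(r) = 1
(q(-7) - 11)² = (1 - 11)² = (-10)² = 100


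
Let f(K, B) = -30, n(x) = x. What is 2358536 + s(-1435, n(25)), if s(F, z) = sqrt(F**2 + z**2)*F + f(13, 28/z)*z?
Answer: 2357786 - 7175*sqrt(82394) ≈ 2.9825e+5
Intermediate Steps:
s(F, z) = -30*z + F*sqrt(F**2 + z**2) (s(F, z) = sqrt(F**2 + z**2)*F - 30*z = F*sqrt(F**2 + z**2) - 30*z = -30*z + F*sqrt(F**2 + z**2))
2358536 + s(-1435, n(25)) = 2358536 + (-30*25 - 1435*sqrt((-1435)**2 + 25**2)) = 2358536 + (-750 - 1435*sqrt(2059225 + 625)) = 2358536 + (-750 - 7175*sqrt(82394)) = 2357786 - 7175*sqrt(82394)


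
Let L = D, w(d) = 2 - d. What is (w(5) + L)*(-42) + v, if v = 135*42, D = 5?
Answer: 5586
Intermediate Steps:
L = 5
v = 5670
(w(5) + L)*(-42) + v = ((2 - 1*5) + 5)*(-42) + 5670 = ((2 - 5) + 5)*(-42) + 5670 = (-3 + 5)*(-42) + 5670 = 2*(-42) + 5670 = -84 + 5670 = 5586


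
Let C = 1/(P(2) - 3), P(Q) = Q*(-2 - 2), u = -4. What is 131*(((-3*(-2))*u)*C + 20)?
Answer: 31964/11 ≈ 2905.8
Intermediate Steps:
P(Q) = -4*Q (P(Q) = Q*(-4) = -4*Q)
C = -1/11 (C = 1/(-4*2 - 3) = 1/(-8 - 3) = 1/(-11) = -1/11 ≈ -0.090909)
131*(((-3*(-2))*u)*C + 20) = 131*((-3*(-2)*(-4))*(-1/11) + 20) = 131*((6*(-4))*(-1/11) + 20) = 131*(-24*(-1/11) + 20) = 131*(24/11 + 20) = 131*(244/11) = 31964/11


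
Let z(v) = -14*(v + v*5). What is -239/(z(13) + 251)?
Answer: 239/841 ≈ 0.28419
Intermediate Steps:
z(v) = -84*v (z(v) = -14*(v + 5*v) = -84*v)
-239/(z(13) + 251) = -239/(-84*13 + 251) = -239/(-1092 + 251) = -239/(-841) = -239*(-1/841) = 239/841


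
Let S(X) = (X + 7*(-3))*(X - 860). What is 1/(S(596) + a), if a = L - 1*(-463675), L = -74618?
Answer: 1/237257 ≈ 4.2148e-6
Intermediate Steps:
a = 389057 (a = -74618 - 1*(-463675) = -74618 + 463675 = 389057)
S(X) = (-860 + X)*(-21 + X) (S(X) = (X - 21)*(-860 + X) = (-21 + X)*(-860 + X) = (-860 + X)*(-21 + X))
1/(S(596) + a) = 1/((18060 + 596² - 881*596) + 389057) = 1/((18060 + 355216 - 525076) + 389057) = 1/(-151800 + 389057) = 1/237257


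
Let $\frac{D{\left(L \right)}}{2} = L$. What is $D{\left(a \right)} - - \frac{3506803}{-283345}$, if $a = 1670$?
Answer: $\frac{942865497}{283345} \approx 3327.6$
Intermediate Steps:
$D{\left(L \right)} = 2 L$
$D{\left(a \right)} - - \frac{3506803}{-283345} = 2 \cdot 1670 - - \frac{3506803}{-283345} = 3340 - \left(-3506803\right) \left(- \frac{1}{283345}\right) = 3340 - \frac{3506803}{283345} = \frac{942865497}{283345}$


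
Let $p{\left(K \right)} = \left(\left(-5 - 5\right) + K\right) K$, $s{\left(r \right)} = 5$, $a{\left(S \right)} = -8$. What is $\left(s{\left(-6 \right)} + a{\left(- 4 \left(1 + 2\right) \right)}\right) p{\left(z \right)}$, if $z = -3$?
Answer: $-117$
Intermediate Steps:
$p{\left(K \right)} = K \left(-10 + K\right)$ ($p{\left(K \right)} = \left(-10 + K\right) K = K \left(-10 + K\right)$)
$\left(s{\left(-6 \right)} + a{\left(- 4 \left(1 + 2\right) \right)}\right) p{\left(z \right)} = \left(5 - 8\right) \left(- 3 \left(-10 - 3\right)\right) = - 3 \left(\left(-3\right) \left(-13\right)\right) = \left(-3\right) 39 = -117$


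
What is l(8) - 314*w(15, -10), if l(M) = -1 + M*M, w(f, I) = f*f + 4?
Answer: -71843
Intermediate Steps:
w(f, I) = 4 + f² (w(f, I) = f² + 4 = 4 + f²)
l(M) = -1 + M²
l(8) - 314*w(15, -10) = (-1 + 8²) - 314*(4 + 15²) = (-1 + 64) - 314*(4 + 225) = 63 - 314*229 = 63 - 71906 = -71843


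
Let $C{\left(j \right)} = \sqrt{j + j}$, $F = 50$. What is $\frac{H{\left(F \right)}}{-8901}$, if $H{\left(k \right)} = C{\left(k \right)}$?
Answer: $- \frac{10}{8901} \approx -0.0011235$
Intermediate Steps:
$C{\left(j \right)} = \sqrt{2} \sqrt{j}$ ($C{\left(j \right)} = \sqrt{2 j} = \sqrt{2} \sqrt{j}$)
$H{\left(k \right)} = \sqrt{2} \sqrt{k}$
$\frac{H{\left(F \right)}}{-8901} = \frac{\sqrt{2} \sqrt{50}}{-8901} = \sqrt{2} \cdot 5 \sqrt{2} \left(- \frac{1}{8901}\right) = 10 \left(- \frac{1}{8901}\right) = - \frac{10}{8901}$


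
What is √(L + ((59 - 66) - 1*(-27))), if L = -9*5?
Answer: 5*I ≈ 5.0*I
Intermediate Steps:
L = -45
√(L + ((59 - 66) - 1*(-27))) = √(-45 + ((59 - 66) - 1*(-27))) = √(-45 + (-7 + 27)) = √(-45 + 20) = √(-25) = 5*I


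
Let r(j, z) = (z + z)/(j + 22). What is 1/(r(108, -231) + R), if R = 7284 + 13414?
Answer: 65/1345139 ≈ 4.8322e-5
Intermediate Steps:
R = 20698
r(j, z) = 2*z/(22 + j) (r(j, z) = (2*z)/(22 + j) = 2*z/(22 + j))
1/(r(108, -231) + R) = 1/(2*(-231)/(22 + 108) + 20698) = 1/(2*(-231)/130 + 20698) = 1/(2*(-231)*(1/130) + 20698) = 1/(-231/65 + 20698) = 1/(1345139/65) = 65/1345139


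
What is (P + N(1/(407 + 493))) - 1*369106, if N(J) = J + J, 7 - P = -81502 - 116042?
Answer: -77199749/450 ≈ -1.7156e+5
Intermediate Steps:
P = 197551 (P = 7 - (-81502 - 116042) = 7 - 1*(-197544) = 7 + 197544 = 197551)
N(J) = 2*J
(P + N(1/(407 + 493))) - 1*369106 = (197551 + 2/(407 + 493)) - 1*369106 = (197551 + 2/900) - 369106 = (197551 + 2*(1/900)) - 369106 = (197551 + 1/450) - 369106 = 88897951/450 - 369106 = -77199749/450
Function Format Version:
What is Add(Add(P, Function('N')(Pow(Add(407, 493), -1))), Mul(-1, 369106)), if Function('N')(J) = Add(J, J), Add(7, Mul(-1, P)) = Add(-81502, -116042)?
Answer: Rational(-77199749, 450) ≈ -1.7156e+5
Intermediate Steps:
P = 197551 (P = Add(7, Mul(-1, Add(-81502, -116042))) = Add(7, Mul(-1, -197544)) = Add(7, 197544) = 197551)
Function('N')(J) = Mul(2, J)
Add(Add(P, Function('N')(Pow(Add(407, 493), -1))), Mul(-1, 369106)) = Add(Add(197551, Mul(2, Pow(Add(407, 493), -1))), Mul(-1, 369106)) = Add(Add(197551, Mul(2, Pow(900, -1))), -369106) = Add(Add(197551, Mul(2, Rational(1, 900))), -369106) = Add(Add(197551, Rational(1, 450)), -369106) = Add(Rational(88897951, 450), -369106) = Rational(-77199749, 450)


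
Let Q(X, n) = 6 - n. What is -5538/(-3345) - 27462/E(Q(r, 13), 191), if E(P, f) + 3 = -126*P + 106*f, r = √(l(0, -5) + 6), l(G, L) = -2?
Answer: 1675324/4710875 ≈ 0.35563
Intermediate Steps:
r = 2 (r = √(-2 + 6) = √4 = 2)
E(P, f) = -3 - 126*P + 106*f (E(P, f) = -3 + (-126*P + 106*f) = -3 - 126*P + 106*f)
-5538/(-3345) - 27462/E(Q(r, 13), 191) = -5538/(-3345) - 27462/(-3 - 126*(6 - 1*13) + 106*191) = -5538*(-1/3345) - 27462/(-3 - 126*(6 - 13) + 20246) = 1846/1115 - 27462/(-3 - 126*(-7) + 20246) = 1846/1115 - 27462/(-3 + 882 + 20246) = 1846/1115 - 27462/21125 = 1675324/4710875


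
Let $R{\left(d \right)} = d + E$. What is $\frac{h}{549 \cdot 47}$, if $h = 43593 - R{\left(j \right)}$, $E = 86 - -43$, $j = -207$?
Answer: $\frac{14557}{8601} \approx 1.6925$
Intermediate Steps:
$E = 129$ ($E = 86 + 43 = 129$)
$R{\left(d \right)} = 129 + d$ ($R{\left(d \right)} = d + 129 = 129 + d$)
$h = 43671$ ($h = 43593 - \left(129 - 207\right) = 43593 - -78 = 43593 + 78 = 43671$)
$\frac{h}{549 \cdot 47} = \frac{43671}{549 \cdot 47} = \frac{43671}{25803} = 43671 \cdot \frac{1}{25803} = \frac{14557}{8601}$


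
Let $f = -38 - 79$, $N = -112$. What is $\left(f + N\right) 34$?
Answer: $-7786$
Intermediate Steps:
$f = -117$ ($f = -38 - 79 = -117$)
$\left(f + N\right) 34 = \left(-117 - 112\right) 34 = \left(-229\right) 34 = -7786$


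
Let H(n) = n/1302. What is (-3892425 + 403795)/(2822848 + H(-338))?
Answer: -2271098130/1837673879 ≈ -1.2359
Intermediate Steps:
H(n) = n/1302 (H(n) = n*(1/1302) = n/1302)
(-3892425 + 403795)/(2822848 + H(-338)) = (-3892425 + 403795)/(2822848 + (1/1302)*(-338)) = -3488630/(2822848 - 169/651) = -3488630/1837673879/651 = -3488630*651/1837673879 = -2271098130/1837673879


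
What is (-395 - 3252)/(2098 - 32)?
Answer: -3647/2066 ≈ -1.7652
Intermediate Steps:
(-395 - 3252)/(2098 - 32) = -3647/2066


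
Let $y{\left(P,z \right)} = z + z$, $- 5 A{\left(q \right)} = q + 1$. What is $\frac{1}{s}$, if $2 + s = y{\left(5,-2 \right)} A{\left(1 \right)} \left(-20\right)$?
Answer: $- \frac{1}{34} \approx -0.029412$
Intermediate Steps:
$A{\left(q \right)} = - \frac{1}{5} - \frac{q}{5}$ ($A{\left(q \right)} = - \frac{q + 1}{5} = - \frac{1 + q}{5} = - \frac{1}{5} - \frac{q}{5}$)
$y{\left(P,z \right)} = 2 z$
$s = -34$ ($s = -2 + 2 \left(-2\right) \left(- \frac{1}{5} - \frac{1}{5}\right) \left(-20\right) = -2 + - 4 \left(- \frac{1}{5} - \frac{1}{5}\right) \left(-20\right) = -2 + \left(-4\right) \left(- \frac{2}{5}\right) \left(-20\right) = -2 + \frac{8}{5} \left(-20\right) = -2 - 32 = -34$)
$\frac{1}{s} = \frac{1}{-34} = - \frac{1}{34}$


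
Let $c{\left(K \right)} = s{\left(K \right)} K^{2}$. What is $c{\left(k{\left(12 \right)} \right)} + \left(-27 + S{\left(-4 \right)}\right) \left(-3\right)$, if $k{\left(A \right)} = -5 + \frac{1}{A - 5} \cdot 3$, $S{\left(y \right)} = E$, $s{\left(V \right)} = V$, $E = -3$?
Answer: $- \frac{1898}{343} \approx -5.5335$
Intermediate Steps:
$S{\left(y \right)} = -3$
$k{\left(A \right)} = -5 + \frac{3}{-5 + A}$ ($k{\left(A \right)} = -5 + \frac{1}{-5 + A} 3 = -5 + \frac{3}{-5 + A}$)
$c{\left(K \right)} = K^{3}$ ($c{\left(K \right)} = K K^{2} = K^{3}$)
$c{\left(k{\left(12 \right)} \right)} + \left(-27 + S{\left(-4 \right)}\right) \left(-3\right) = \left(\frac{28 - 60}{-5 + 12}\right)^{3} + \left(-27 - 3\right) \left(-3\right) = \left(\frac{28 - 60}{7}\right)^{3} - -90 = \left(\frac{1}{7} \left(-32\right)\right)^{3} + 90 = \left(- \frac{32}{7}\right)^{3} + 90 = - \frac{32768}{343} + 90 = - \frac{1898}{343}$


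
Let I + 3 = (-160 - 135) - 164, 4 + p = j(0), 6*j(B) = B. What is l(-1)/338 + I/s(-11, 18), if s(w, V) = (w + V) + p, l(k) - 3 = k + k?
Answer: -52051/338 ≈ -154.00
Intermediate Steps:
l(k) = 3 + 2*k (l(k) = 3 + (k + k) = 3 + 2*k)
j(B) = B/6
p = -4 (p = -4 + (⅙)*0 = -4 + 0 = -4)
I = -462 (I = -3 + ((-160 - 135) - 164) = -3 + (-295 - 164) = -3 - 459 = -462)
s(w, V) = -4 + V + w (s(w, V) = (w + V) - 4 = (V + w) - 4 = -4 + V + w)
l(-1)/338 + I/s(-11, 18) = (3 + 2*(-1))/338 - 462/(-4 + 18 - 11) = (3 - 2)*(1/338) - 462/3 = 1*(1/338) - 462*⅓ = 1/338 - 154 = -52051/338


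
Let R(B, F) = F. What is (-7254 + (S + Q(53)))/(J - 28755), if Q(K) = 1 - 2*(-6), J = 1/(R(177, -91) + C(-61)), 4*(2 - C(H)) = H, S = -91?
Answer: 2162940/8482729 ≈ 0.25498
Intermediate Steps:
C(H) = 2 - H/4
J = -4/295 (J = 1/(-91 + (2 - ¼*(-61))) = 1/(-91 + (2 + 61/4)) = 1/(-91 + 69/4) = 1/(-295/4) = -4/295 ≈ -0.013559)
Q(K) = 13 (Q(K) = 1 + 12 = 13)
(-7254 + (S + Q(53)))/(J - 28755) = (-7254 + (-91 + 13))/(-4/295 - 28755) = (-7254 - 78)/(-8482729/295) = -7332*(-295/8482729) = 2162940/8482729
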